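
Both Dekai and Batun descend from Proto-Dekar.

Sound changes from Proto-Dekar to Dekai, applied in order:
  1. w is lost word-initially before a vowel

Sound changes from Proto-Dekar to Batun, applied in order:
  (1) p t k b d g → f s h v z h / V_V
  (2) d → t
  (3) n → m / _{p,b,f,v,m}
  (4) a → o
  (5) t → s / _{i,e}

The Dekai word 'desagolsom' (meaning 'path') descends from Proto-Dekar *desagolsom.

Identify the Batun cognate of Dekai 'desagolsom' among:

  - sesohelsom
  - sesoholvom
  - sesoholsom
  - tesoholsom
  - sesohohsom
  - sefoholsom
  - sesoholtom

Batun: *desagolsom > desaholsom > tesaholsom > tesoholsom > sesoholsom  (by intervocalic lenition, unconditioned shift, vowel merger, palatalisation)
Among the options, 'sesoholsom' alone shows every Batun change applied in order.

sesoholsom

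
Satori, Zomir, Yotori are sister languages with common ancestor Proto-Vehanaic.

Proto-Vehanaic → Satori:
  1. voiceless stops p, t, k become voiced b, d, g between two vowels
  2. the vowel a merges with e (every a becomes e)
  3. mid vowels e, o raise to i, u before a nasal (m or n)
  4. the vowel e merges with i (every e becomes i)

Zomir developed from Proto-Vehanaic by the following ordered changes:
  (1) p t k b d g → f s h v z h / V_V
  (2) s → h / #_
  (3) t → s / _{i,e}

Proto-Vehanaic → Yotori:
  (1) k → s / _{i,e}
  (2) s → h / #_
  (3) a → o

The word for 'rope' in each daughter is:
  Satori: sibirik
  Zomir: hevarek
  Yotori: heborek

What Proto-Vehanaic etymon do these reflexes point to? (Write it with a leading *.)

*sebarek

Position 3: Satori has b, Zomir has v, Yotori has b. Yotori preserves b here (none of its changes turn any other segment into b), so the proto-segment is *b.
Position 6: Satori has i, Zomir has e, Yotori has e. Zomir preserves e here (none of its changes turn any other segment into e), so the proto-segment is *e.
Position 4: Satori has i, Zomir has a, Yotori has o. Zomir preserves a here (none of its changes turn any other segment into a), so the proto-segment is *a.
This points to *sebarek. Verify forward in each daughter:
Satori: start from *sebarek.
  rule 1: no change — sebarek
  rule 2 (vowel merger): sebarek → seberek
  rule 3: no change — seberek
  rule 4 (vowel merger): seberek → sibirik
  ⇒ Satori sibirik
Zomir: *sebarek
  sebarek → sevarek   [intervocalic lenition]
  sevarek → hevarek   [debuccalisation]
  hevarek (rule 3 does not apply)
  giving Zomir hevarek.
Yotori: *sebarek > hebarek > heborek  (by debuccalisation, vowel merger)
*sebarek is the unique common source.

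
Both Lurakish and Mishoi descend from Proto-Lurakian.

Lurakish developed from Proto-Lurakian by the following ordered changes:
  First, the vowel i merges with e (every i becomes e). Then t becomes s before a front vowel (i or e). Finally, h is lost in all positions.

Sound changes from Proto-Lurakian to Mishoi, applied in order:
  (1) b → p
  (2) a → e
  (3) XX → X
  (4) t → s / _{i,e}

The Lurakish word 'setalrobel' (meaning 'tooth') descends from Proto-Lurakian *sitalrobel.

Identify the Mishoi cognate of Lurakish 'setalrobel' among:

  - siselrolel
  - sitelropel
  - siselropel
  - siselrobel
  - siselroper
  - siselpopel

Mishoi: *sitalrobel
  sitalrobel → sitalropel   [unconditioned shift]
  sitalropel → sitelropel   [vowel merger]
  sitelropel (rule 3 does not apply)
  sitelropel → siselropel   [palatalisation]
  giving Mishoi siselropel.
Among the options, 'siselropel' alone shows every Mishoi change applied in order.

siselropel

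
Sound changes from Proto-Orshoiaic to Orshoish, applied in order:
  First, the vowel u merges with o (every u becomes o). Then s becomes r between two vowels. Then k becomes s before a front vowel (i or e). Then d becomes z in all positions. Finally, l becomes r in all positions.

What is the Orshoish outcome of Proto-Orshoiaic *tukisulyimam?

Orshoish: start from *tukisulyimam.
  rule 1 (vowel merger): tukisulyimam → tokisolyimam
  rule 2 (rhotacism): tokisolyimam → tokirolyimam
  rule 3 (palatalisation): tokirolyimam → tosirolyimam
  rule 4: no change — tosirolyimam
  rule 5 (unconditioned shift): tosirolyimam → tosiroryimam
  ⇒ Orshoish tosiroryimam

tosiroryimam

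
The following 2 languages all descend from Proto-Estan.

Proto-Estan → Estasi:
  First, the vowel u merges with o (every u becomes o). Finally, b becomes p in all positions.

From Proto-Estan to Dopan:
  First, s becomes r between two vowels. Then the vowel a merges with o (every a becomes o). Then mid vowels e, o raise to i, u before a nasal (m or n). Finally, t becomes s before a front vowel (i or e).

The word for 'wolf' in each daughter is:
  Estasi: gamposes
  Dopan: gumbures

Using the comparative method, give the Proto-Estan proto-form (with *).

*gambuses

Position 4: Estasi has p, Dopan has b. Dopan preserves b here (none of its changes turn any other segment into b), so the proto-segment is *b.
Position 6: Estasi has s, Dopan has r. Estasi preserves s here (none of its changes turn any other segment into s), so the proto-segment is *s.
Continuing position by position gives *gambuses; check it forward:
Estasi: start from *gambuses.
  rule 1 (vowel merger): gambuses → gamboses
  rule 2 (unconditioned shift): gamboses → gamposes
  ⇒ Estasi gamposes
Dopan: *gambuses
  gambuses → gambures   [rhotacism]
  gambures → gombures   [vowel merger]
  gombures → gumbures   [pre-nasal raising]
  gumbures (rule 4 does not apply)
  giving Dopan gumbures.
*gambuses is the unique common source.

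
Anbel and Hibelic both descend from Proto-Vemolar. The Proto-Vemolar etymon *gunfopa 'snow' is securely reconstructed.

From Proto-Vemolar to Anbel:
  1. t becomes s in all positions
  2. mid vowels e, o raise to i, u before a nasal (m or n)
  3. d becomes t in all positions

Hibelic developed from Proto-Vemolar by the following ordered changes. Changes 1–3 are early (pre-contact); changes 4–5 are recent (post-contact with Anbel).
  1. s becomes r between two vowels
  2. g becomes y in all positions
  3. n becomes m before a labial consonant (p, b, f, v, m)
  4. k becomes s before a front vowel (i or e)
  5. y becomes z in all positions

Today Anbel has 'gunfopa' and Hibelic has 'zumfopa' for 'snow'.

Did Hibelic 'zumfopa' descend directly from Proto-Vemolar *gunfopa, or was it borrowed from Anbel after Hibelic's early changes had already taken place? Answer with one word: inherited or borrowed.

If inherited, *gunfopa would pass through all of Hibelic's changes:
Hibelic: start from *gunfopa.
  rule 1: no change — gunfopa
  rule 2 (unconditioned shift): gunfopa → yunfopa
  rule 3 (nasal place assimilation): yunfopa → yumfopa
  rule 4: no change — yumfopa
  rule 5 (unconditioned shift): yumfopa → zumfopa
  ⇒ Hibelic zumfopa
If borrowed from Anbel 'gunfopa' after the early changes, it would undergo only the recent ones:
  rule 4 (palatalisation): no change (gunfopa)
  rule 5 (unconditioned shift): no change (gunfopa)
  ⇒ as a loan: gunfopa
Hibelic 'zumfopa' matches the inherited outcome exactly, so it is an inherited cognate, not a loan.

inherited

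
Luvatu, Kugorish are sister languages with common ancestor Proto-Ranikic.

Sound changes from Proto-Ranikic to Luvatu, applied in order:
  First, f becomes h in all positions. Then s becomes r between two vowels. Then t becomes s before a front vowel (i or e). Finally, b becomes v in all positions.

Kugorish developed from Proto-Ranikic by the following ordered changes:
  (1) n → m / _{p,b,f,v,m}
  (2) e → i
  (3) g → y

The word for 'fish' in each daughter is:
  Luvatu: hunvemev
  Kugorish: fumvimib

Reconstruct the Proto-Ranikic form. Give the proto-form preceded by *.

Position 3: Luvatu has n, Kugorish has m. Luvatu preserves n here (none of its changes turn any other segment into n), so the proto-segment is *n.
Position 5: Luvatu has e, Kugorish has i. Luvatu preserves e here (none of its changes turn any other segment into e), so the proto-segment is *e.
Verify the candidate proto-form against each daughter:
Luvatu: *funvemeb > hunvemeb > hunvemev  (by unconditioned shift, unconditioned shift)
Kugorish: start from *funvemeb.
  rule 1 (nasal place assimilation): funvemeb → fumvemeb
  rule 2 (vowel merger): fumvemeb → fumvimib
  rule 3: no change — fumvimib
  ⇒ Kugorish fumvimib
Only *funvemeb yields all of Luvatu hunvemev, Kugorish fumvimib.

*funvemeb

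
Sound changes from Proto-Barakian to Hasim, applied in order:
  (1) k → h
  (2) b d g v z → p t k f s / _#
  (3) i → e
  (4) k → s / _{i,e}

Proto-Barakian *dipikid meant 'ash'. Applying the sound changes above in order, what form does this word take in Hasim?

depehet

Hasim: *dipikid > dipihid > dipihit > depehet  (by unconditioned shift, final devoicing, vowel merger)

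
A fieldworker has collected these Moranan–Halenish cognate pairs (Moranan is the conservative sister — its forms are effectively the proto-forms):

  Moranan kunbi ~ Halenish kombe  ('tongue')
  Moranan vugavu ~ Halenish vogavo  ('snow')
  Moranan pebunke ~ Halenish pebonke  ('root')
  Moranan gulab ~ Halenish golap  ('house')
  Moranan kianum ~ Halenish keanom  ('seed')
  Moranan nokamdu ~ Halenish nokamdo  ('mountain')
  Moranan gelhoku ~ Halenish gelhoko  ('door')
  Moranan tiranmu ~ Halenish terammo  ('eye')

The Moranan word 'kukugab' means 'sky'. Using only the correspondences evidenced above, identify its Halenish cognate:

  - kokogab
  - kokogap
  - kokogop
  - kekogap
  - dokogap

vugavu ~ vogavo, gulab ~ golap — Moranan u corresponds to Halenish o after a consonant, before a consonant other than r, m, n, p, b, f, v.
gulab ~ golap — Moranan b corresponds to Halenish p word-finally.
Applying these to Moranan 'kukugab':
  kukugab → kokugab   (u→o after a consonant, before a consonant other than r, m, n, p, b, f, v)
  kokugab → kokogab   (u→o after a consonant, before a consonant other than r, m, n, p, b, f, v)
  kokogab → kokogap   (b→p word-finally)
So the Halenish cognate is 'kokogap'.

kokogap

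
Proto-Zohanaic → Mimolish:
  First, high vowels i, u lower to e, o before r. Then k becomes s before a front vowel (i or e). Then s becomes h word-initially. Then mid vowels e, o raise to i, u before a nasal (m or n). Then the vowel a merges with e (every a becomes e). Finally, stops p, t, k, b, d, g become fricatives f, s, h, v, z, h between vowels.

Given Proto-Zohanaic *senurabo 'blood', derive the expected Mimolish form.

hinorevo

Mimolish: *senurabo > senorabo > henorabo > hinorabo > hinorebo > hinorevo  (by pre-rhotic lowering, debuccalisation, pre-nasal raising, vowel merger, intervocalic lenition)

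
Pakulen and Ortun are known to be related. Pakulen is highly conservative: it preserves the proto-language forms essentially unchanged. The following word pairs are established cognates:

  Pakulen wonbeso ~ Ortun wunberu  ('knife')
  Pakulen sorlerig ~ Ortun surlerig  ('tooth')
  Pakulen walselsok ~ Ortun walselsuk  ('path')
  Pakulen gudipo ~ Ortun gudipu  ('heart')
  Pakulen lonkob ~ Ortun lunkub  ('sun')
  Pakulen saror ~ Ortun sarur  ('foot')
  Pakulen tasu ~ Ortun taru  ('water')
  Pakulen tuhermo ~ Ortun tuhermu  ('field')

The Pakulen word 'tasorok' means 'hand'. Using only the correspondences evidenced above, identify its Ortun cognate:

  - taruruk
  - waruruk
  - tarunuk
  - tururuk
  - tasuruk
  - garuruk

taruruk

wonbeso ~ wunberu — Pakulen s corresponds to Ortun r between vowels (before a back vowel).
sorlerig ~ surlerig, saror ~ sarur — Pakulen o corresponds to Ortun u after a consonant, before r.
walselsok ~ walselsuk — Pakulen o corresponds to Ortun u after a consonant, before a consonant other than r, m, n, p, b, f, v.
Applying these to Pakulen 'tasorok':
  tasorok → tarorok   (s→r between vowels (before a back vowel))
  tarorok → tarurok   (o→u after a consonant, before r)
  tarurok → taruruk   (o→u after a consonant, before a consonant other than r, m, n, p, b, f, v)
So the Ortun cognate is 'taruruk'.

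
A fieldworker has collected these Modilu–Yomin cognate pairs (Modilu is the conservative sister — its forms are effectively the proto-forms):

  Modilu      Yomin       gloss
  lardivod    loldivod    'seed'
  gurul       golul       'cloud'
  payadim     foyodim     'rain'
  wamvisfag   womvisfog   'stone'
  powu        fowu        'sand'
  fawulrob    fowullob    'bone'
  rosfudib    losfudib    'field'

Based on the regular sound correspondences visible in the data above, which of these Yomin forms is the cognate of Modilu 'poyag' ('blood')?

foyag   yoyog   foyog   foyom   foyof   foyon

powu ~ fowu — Modilu p corresponds to Yomin f word-initially before a back vowel.
payadim ~ foyodim, wamvisfag ~ womvisfog — Modilu a corresponds to Yomin o after a consonant, before a consonant other than r, m, n, p, b, f, v.
Applying these to Modilu 'poyag':
  poyag → foyag   (p→f word-initially before a back vowel)
  foyag → foyog   (a→o after a consonant, before a consonant other than r, m, n, p, b, f, v)
So the Yomin cognate is 'foyog'.

foyog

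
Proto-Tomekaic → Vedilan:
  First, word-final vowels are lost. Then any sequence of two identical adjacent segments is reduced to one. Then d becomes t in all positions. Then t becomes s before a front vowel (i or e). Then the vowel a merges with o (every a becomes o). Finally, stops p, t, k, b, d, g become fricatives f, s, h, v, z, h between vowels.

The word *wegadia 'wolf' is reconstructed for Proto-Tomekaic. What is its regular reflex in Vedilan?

Vedilan: start from *wegadia.
  rule 1 (apocope): wegadia → wegadi
  rule 2: no change — wegadi
  rule 3 (unconditioned shift): wegadi → wegati
  rule 4 (palatalisation): wegati → wegasi
  rule 5 (vowel merger): wegasi → wegosi
  rule 6 (intervocalic lenition): wegosi → wehosi
  ⇒ Vedilan wehosi

wehosi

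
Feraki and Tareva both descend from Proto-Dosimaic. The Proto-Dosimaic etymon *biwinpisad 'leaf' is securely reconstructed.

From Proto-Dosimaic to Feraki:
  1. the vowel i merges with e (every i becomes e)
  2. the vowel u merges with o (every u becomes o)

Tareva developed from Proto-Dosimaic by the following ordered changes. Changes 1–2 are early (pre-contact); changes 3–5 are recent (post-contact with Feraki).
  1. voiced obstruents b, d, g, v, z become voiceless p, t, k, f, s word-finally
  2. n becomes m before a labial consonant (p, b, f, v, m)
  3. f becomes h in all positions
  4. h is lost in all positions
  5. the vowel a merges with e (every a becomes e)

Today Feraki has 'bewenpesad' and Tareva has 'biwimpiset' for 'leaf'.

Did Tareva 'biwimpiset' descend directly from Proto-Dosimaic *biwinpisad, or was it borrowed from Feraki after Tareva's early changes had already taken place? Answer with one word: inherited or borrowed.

inherited

If inherited, *biwinpisad would pass through all of Tareva's changes:
Tareva: start from *biwinpisad.
  rule 1 (final devoicing): biwinpisad → biwinpisat
  rule 2 (nasal place assimilation): biwinpisat → biwimpisat
  rule 3: no change — biwimpisat
  rule 4: no change — biwimpisat
  rule 5 (vowel merger): biwimpisat → biwimpiset
  ⇒ Tareva biwimpiset
If borrowed from Feraki 'bewenpesad' after the early changes, it would undergo only the recent ones:
  rule 3 (unconditioned shift): no change (bewenpesad)
  rule 4 (h-loss): no change (bewenpesad)
  rule 5 (vowel merger): bewenpesad → bewenpesed
  ⇒ as a loan: bewenpesed
Tareva 'biwimpiset' matches the inherited outcome exactly, so it is an inherited cognate, not a loan.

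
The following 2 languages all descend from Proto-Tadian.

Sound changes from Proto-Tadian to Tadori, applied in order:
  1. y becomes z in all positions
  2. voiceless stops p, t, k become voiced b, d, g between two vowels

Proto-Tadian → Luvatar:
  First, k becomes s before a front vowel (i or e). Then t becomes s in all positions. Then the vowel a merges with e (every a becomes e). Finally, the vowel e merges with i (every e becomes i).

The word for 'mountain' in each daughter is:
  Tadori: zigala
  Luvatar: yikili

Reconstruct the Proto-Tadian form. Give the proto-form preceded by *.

*yikala

Position 3: Tadori has g, Luvatar has k. Luvatar preserves k here (none of its changes turn any other segment into k), so the proto-segment is *k.
Position 1: Tadori has z, Luvatar has y. Luvatar preserves y here (none of its changes turn any other segment into y), so the proto-segment is *y.
This points to *yikala. Verify forward in each daughter:
Tadori: start from *yikala.
  rule 1 (unconditioned shift): yikala → zikala
  rule 2 (intervocalic voicing): zikala → zigala
  ⇒ Tadori zigala
Luvatar: start from *yikala.
  rule 1: no change — yikala
  rule 2: no change — yikala
  rule 3 (vowel merger): yikala → yikele
  rule 4 (vowel merger): yikele → yikili
  ⇒ Luvatar yikili
Only *yikala yields all of Tadori zigala, Luvatar yikili.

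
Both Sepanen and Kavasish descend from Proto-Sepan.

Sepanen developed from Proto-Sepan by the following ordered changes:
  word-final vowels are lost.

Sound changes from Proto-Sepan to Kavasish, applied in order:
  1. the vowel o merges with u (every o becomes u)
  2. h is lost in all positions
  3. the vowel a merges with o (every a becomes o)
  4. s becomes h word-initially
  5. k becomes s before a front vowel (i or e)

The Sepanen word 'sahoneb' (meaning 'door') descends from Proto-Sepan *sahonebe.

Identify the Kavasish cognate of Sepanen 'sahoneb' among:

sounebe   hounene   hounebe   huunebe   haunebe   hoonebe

Kavasish: *sahonebe > sahunebe > saunebe > sounebe > hounebe  (by vowel merger, h-loss, vowel merger, debuccalisation)
Among the options, 'hounebe' alone shows every Kavasish change applied in order.

hounebe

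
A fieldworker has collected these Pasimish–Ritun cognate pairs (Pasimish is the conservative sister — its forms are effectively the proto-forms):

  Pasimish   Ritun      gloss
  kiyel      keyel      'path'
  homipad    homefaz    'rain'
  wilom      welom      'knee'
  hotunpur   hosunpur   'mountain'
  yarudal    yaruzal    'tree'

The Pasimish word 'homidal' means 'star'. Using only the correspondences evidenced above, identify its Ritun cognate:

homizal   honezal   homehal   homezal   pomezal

kiyel ~ keyel, wilom ~ welom — Pasimish i corresponds to Ritun e after a consonant, before a consonant other than r, m, n, p, b, f, v.
yarudal ~ yaruzal — Pasimish d corresponds to Ritun z between vowels (before a back vowel).
Applying these to Pasimish 'homidal':
  homidal → homedal   (i→e after a consonant, before a consonant other than r, m, n, p, b, f, v)
  homedal → homezal   (d→z between vowels (before a back vowel))
So the Ritun cognate is 'homezal'.

homezal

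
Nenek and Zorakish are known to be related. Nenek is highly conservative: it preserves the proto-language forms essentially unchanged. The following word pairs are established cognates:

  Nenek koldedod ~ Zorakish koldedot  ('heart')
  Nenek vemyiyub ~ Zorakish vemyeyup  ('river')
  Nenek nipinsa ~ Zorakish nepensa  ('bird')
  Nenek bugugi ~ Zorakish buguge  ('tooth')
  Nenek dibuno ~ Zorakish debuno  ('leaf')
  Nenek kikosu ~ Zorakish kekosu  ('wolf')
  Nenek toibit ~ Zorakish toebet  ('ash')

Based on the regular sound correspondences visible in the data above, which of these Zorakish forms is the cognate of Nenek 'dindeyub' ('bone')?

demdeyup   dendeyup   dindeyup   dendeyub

nipinsa ~ nepensa — Nenek i corresponds to Zorakish e after a consonant, before a nasal.
vemyiyub ~ vemyeyup — Nenek b corresponds to Zorakish p word-finally.
Applying these to Nenek 'dindeyub':
  dindeyub → dendeyub   (i→e after a consonant, before a nasal)
  dendeyub → dendeyup   (b→p word-finally)
So the Zorakish cognate is 'dendeyup'.

dendeyup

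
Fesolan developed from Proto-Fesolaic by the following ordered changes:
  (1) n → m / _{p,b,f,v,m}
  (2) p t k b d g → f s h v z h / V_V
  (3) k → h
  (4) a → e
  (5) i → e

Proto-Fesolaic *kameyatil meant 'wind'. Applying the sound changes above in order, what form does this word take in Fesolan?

Fesolan: start from *kameyatil.
  rule 1: no change — kameyatil
  rule 2 (intervocalic lenition): kameyatil → kameyasil
  rule 3 (unconditioned shift): kameyasil → hameyasil
  rule 4 (vowel merger): hameyasil → hemeyesil
  rule 5 (vowel merger): hemeyesil → hemeyesel
  ⇒ Fesolan hemeyesel

hemeyesel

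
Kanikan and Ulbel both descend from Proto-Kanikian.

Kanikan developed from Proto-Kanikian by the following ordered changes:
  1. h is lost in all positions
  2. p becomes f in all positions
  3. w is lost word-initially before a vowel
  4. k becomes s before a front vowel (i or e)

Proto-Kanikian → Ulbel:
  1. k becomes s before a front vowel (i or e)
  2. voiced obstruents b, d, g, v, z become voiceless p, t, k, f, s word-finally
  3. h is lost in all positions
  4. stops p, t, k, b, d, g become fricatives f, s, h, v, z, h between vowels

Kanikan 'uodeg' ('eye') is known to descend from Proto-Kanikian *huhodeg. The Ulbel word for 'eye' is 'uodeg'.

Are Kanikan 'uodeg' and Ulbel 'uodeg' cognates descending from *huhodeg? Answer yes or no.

Derive the expected Ulbel reflex of *huhodeg:
Ulbel: start from *huhodeg.
  rule 1: no change — huhodeg
  rule 2 (final devoicing): huhodeg → huhodek
  rule 3 (h-loss): huhodek → uodek
  rule 4 (intervocalic lenition): uodek → uozek
  ⇒ Ulbel uozek
The regular Ulbel reflex would be 'uozek', but the attested form is 'uodeg'. The correspondence is irregular, so they are not cognates (the Ulbel form has a different source).

no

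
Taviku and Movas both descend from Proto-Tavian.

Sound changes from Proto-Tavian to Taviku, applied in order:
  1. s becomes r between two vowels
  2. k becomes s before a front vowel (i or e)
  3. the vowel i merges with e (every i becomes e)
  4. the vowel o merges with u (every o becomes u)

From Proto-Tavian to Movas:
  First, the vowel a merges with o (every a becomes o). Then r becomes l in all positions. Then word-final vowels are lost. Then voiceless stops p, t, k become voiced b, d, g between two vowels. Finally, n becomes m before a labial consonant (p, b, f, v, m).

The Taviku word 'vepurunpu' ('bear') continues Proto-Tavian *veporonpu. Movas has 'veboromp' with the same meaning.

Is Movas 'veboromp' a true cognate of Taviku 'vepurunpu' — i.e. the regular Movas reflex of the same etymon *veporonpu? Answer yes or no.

no

Derive the expected Movas reflex of *veporonpu:
Movas: start from *veporonpu.
  rule 1: no change — veporonpu
  rule 2 (unconditioned shift): veporonpu → vepolonpu
  rule 3 (apocope): vepolonpu → vepolonp
  rule 4 (intervocalic voicing): vepolonp → vebolonp
  rule 5 (nasal place assimilation): vebolonp → vebolomp
  ⇒ Movas vebolomp
The regular Movas reflex would be 'vebolomp', but the attested form is 'veboromp'. The correspondence is irregular, so they are not cognates (the Movas form has a different source).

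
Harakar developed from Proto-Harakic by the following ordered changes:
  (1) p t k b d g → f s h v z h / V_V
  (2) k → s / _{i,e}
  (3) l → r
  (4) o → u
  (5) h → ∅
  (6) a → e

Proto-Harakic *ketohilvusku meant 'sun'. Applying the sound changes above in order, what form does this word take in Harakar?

sesuirvusku

Harakar: start from *ketohilvusku.
  rule 1 (intervocalic lenition): ketohilvusku → kesohilvusku
  rule 2 (palatalisation): kesohilvusku → sesohilvusku
  rule 3 (unconditioned shift): sesohilvusku → sesohirvusku
  rule 4 (vowel merger): sesohirvusku → sesuhirvusku
  rule 5 (h-loss): sesuhirvusku → sesuirvusku
  rule 6: no change — sesuirvusku
  ⇒ Harakar sesuirvusku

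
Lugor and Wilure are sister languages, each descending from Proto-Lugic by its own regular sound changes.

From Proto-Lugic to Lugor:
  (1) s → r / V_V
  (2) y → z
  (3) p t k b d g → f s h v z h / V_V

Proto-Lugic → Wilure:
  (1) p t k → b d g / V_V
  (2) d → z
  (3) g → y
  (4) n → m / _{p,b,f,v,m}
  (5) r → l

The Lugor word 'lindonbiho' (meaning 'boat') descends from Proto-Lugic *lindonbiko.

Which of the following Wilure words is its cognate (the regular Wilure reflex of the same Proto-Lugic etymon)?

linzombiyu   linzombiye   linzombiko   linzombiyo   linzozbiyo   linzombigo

linzombiyo

Wilure: *lindonbiko
  lindonbiko → lindonbigo   [intervocalic voicing]
  lindonbigo → linzonbigo   [unconditioned shift]
  linzonbigo → linzonbiyo   [unconditioned shift]
  linzonbiyo → linzombiyo   [nasal place assimilation]
  linzombiyo (rule 5 does not apply)
  giving Wilure linzombiyo.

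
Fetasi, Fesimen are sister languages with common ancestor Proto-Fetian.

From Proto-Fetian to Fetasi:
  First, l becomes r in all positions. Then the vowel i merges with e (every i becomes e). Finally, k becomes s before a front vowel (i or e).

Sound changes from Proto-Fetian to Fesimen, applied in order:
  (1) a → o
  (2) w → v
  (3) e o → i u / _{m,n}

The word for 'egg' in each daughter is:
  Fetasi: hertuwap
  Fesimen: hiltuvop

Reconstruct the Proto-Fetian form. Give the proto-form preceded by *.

Position 6: Fetasi has w, Fesimen has v. Fetasi preserves w here (none of its changes turn any other segment into w), so the proto-segment is *w.
Position 3: Fetasi has r, Fesimen has l. Fesimen preserves l here (none of its changes turn any other segment into l), so the proto-segment is *l.
Position 7: Fetasi has a, Fesimen has o. Fetasi preserves a here (none of its changes turn any other segment into a), so the proto-segment is *a.
Verify the candidate proto-form against each daughter:
Fetasi: *hiltuwap
  hiltuwap → hirtuwap   [unconditioned shift]
  hirtuwap → hertuwap   [vowel merger]
  hertuwap (rule 3 does not apply)
  giving Fetasi hertuwap.
Fesimen: start from *hiltuwap.
  rule 1 (vowel merger): hiltuwap → hiltuwop
  rule 2 (unconditioned shift): hiltuwop → hiltuvop
  rule 3: no change — hiltuvop
  ⇒ Fesimen hiltuvop
*hiltuwap is the unique common source.

*hiltuwap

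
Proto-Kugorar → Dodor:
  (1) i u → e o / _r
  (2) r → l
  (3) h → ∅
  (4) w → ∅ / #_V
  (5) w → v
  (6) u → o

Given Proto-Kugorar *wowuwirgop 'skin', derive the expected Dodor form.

ovovelgop

Dodor: start from *wowuwirgop.
  rule 1 (pre-rhotic lowering): wowuwirgop → wowuwergop
  rule 2 (unconditioned shift): wowuwergop → wowuwelgop
  rule 3: no change — wowuwelgop
  rule 4 (glide loss): wowuwelgop → owuwelgop
  rule 5 (unconditioned shift): owuwelgop → ovuvelgop
  rule 6 (vowel merger): ovuvelgop → ovovelgop
  ⇒ Dodor ovovelgop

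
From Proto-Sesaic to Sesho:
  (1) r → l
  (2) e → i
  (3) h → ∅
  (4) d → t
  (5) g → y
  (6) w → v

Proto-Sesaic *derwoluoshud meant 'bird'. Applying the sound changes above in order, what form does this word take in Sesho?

tilvoluosut

Sesho: *derwoluoshud > delwoluoshud > dilwoluoshud > dilwoluosud > tilwoluosut > tilvoluosut  (by unconditioned shift, vowel merger, h-loss, unconditioned shift, unconditioned shift)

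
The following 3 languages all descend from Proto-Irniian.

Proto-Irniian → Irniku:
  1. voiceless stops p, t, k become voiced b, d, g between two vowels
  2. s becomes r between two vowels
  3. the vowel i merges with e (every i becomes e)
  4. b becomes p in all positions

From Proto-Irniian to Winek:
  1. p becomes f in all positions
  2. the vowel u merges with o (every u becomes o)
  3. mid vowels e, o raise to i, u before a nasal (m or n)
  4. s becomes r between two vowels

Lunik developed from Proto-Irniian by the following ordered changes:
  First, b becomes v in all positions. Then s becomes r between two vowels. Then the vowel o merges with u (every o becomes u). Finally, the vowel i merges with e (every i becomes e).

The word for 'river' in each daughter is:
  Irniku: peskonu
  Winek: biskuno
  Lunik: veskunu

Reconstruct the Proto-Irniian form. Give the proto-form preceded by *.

Position 1: Irniku has p, Winek has b, Lunik has v. Winek preserves b here (none of its changes turn any other segment into b), so the proto-segment is *b.
Position 5: Irniku has o, Winek has u, Lunik has u. Irniku preserves o here (none of its changes turn any other segment into o), so the proto-segment is *o.
Position 7: Irniku has u, Winek has o, Lunik has u. Irniku preserves u here (none of its changes turn any other segment into u), so the proto-segment is *u.
Verify the candidate proto-form against each daughter:
Irniku: *biskonu
  biskonu (rule 1 does not apply)
  biskonu (rule 2 does not apply)
  biskonu → beskonu   [vowel merger]
  beskonu → peskonu   [unconditioned shift]
  giving Irniku peskonu.
Winek: *biskonu
  biskonu (rule 1 does not apply)
  biskonu → biskono   [vowel merger]
  biskono → biskuno   [pre-nasal raising]
  biskuno (rule 4 does not apply)
  giving Winek biskuno.
Lunik: start from *biskonu.
  rule 1 (unconditioned shift): biskonu → viskonu
  rule 2: no change — viskonu
  rule 3 (vowel merger): viskonu → viskunu
  rule 4 (vowel merger): viskunu → veskunu
  ⇒ Lunik veskunu
*biskonu is the unique common source.

*biskonu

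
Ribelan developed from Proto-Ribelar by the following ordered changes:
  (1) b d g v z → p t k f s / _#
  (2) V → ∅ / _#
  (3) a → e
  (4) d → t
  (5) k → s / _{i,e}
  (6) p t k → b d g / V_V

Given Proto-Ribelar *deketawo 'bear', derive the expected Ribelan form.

tesedew

Ribelan: start from *deketawo.
  rule 1: no change — deketawo
  rule 2 (apocope): deketawo → deketaw
  rule 3 (vowel merger): deketaw → deketew
  rule 4 (unconditioned shift): deketew → teketew
  rule 5 (palatalisation): teketew → tesetew
  rule 6 (intervocalic voicing): tesetew → tesedew
  ⇒ Ribelan tesedew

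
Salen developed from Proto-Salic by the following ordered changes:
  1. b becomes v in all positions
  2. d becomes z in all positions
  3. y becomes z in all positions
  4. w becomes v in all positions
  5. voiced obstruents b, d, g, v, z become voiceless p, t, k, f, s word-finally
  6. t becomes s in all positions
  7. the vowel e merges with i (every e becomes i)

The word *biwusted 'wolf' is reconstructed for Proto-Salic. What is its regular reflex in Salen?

vivussis

Salen: *biwusted
  biwusted → viwusted   [unconditioned shift]
  viwusted → viwustez   [unconditioned shift]
  viwustez (rule 3 does not apply)
  viwustez → vivustez   [unconditioned shift]
  vivustez → vivustes   [final devoicing]
  vivustes → vivusses   [unconditioned shift]
  vivusses → vivussis   [vowel merger]
  giving Salen vivussis.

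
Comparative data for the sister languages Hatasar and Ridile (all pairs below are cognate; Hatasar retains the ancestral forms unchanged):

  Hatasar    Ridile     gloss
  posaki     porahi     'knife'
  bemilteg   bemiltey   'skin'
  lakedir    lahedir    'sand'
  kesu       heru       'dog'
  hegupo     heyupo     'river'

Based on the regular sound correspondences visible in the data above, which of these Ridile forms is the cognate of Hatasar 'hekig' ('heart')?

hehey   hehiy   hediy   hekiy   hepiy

posaki ~ porahi — Hatasar k corresponds to Ridile h between vowels (before a front vowel).
bemilteg ~ bemiltey — Hatasar g corresponds to Ridile y word-finally.
Applying these to Hatasar 'hekig':
  hekig → hehig   (k→h between vowels (before a front vowel))
  hehig → hehiy   (g→y word-finally)
So the Ridile cognate is 'hehiy'.

hehiy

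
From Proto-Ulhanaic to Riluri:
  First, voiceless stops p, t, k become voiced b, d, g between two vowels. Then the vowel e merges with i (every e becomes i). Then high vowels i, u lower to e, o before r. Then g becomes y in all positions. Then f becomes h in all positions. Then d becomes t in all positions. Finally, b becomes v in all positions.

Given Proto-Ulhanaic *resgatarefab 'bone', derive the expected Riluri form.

risyatarihav

Riluri: *resgatarefab
  resgatarefab → resgadarefab   [intervocalic voicing]
  resgadarefab → risgadarifab   [vowel merger]
  risgadarifab (rule 3 does not apply)
  risgadarifab → risyadarifab   [unconditioned shift]
  risyadarifab → risyadarihab   [unconditioned shift]
  risyadarihab → risyatarihab   [unconditioned shift]
  risyatarihab → risyatarihav   [unconditioned shift]
  giving Riluri risyatarihav.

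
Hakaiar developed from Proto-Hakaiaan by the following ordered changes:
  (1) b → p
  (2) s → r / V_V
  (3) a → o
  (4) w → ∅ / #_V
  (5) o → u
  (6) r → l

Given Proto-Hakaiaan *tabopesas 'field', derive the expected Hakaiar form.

Hakaiar: start from *tabopesas.
  rule 1 (unconditioned shift): tabopesas → tapopesas
  rule 2 (rhotacism): tapopesas → tapoperas
  rule 3 (vowel merger): tapoperas → topoperos
  rule 4: no change — topoperos
  rule 5 (vowel merger): topoperos → tupuperus
  rule 6 (unconditioned shift): tupuperus → tupupelus
  ⇒ Hakaiar tupupelus

tupupelus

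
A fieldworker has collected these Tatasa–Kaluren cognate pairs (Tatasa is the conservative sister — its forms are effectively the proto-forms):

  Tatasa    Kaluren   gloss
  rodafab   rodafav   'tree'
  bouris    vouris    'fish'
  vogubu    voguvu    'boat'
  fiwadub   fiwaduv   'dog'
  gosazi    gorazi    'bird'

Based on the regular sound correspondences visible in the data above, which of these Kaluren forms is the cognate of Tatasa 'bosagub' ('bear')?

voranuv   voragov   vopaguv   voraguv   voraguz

bouris ~ vouris — Tatasa b corresponds to Kaluren v word-initially before a back vowel.
gosazi ~ gorazi — Tatasa s corresponds to Kaluren r between vowels (before a back vowel).
rodafab ~ rodafav, fiwadub ~ fiwaduv — Tatasa b corresponds to Kaluren v word-finally.
Applying these to Tatasa 'bosagub':
  bosagub → vosagub   (b→v word-initially before a back vowel)
  vosagub → voragub   (s→r between vowels (before a back vowel))
  voragub → voraguv   (b→v word-finally)
So the Kaluren cognate is 'voraguv'.

voraguv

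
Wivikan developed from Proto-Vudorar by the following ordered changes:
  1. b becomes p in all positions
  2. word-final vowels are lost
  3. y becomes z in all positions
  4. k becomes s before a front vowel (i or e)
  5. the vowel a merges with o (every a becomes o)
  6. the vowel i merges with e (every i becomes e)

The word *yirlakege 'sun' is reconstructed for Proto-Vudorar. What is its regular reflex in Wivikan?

zerloseg

Wivikan: *yirlakege > yirlakeg > zirlakeg > zirlaseg > zirloseg > zerloseg  (by apocope, unconditioned shift, palatalisation, vowel merger, vowel merger)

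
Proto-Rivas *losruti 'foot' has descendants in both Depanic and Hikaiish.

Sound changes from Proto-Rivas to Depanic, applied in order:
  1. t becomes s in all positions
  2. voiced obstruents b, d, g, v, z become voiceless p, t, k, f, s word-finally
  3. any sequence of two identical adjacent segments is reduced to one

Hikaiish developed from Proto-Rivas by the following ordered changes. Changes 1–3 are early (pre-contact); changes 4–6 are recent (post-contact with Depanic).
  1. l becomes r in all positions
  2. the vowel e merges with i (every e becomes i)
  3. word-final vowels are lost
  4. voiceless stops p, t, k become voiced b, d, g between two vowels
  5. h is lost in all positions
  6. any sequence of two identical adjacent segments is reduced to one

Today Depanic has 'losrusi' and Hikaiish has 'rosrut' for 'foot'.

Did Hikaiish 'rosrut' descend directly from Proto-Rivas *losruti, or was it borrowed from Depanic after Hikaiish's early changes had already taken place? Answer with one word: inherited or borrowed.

inherited

If inherited, *losruti would pass through all of Hikaiish's changes:
Hikaiish: *losruti
  losruti → rosruti   [unconditioned shift]
  rosruti (rule 2 does not apply)
  rosruti → rosrut   [apocope]
  rosrut (rule 4 does not apply)
  rosrut (rule 5 does not apply)
  rosrut (rule 6 does not apply)
  giving Hikaiish rosrut.
If borrowed from Depanic 'losrusi' after the early changes, it would undergo only the recent ones:
  rule 4 (intervocalic voicing): no change (losrusi)
  rule 5 (h-loss): no change (losrusi)
  rule 6 (degemination): no change (losrusi)
  ⇒ as a loan: losrusi
Hikaiish 'rosrut' matches the inherited outcome exactly, so it is an inherited cognate, not a loan.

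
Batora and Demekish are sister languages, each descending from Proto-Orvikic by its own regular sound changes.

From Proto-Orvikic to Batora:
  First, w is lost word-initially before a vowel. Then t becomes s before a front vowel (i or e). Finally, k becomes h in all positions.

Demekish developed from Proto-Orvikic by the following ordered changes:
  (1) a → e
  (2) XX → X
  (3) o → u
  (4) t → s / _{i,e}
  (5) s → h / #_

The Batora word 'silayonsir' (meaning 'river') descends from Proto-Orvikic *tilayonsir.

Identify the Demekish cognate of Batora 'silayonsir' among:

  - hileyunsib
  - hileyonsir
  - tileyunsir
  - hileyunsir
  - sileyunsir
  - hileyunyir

hileyunsir

Demekish: *tilayonsir > tileyonsir > tileyunsir > sileyunsir > hileyunsir  (by vowel merger, vowel merger, palatalisation, debuccalisation)
Among the options, 'hileyunsir' alone shows every Demekish change applied in order.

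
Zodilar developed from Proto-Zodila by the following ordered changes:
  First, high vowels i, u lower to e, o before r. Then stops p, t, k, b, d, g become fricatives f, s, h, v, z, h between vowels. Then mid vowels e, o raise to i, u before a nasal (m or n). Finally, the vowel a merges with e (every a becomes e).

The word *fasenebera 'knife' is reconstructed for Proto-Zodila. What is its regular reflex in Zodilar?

Zodilar: *fasenebera > fasenevera > fasinevera > fesinevere  (by intervocalic lenition, pre-nasal raising, vowel merger)

fesinevere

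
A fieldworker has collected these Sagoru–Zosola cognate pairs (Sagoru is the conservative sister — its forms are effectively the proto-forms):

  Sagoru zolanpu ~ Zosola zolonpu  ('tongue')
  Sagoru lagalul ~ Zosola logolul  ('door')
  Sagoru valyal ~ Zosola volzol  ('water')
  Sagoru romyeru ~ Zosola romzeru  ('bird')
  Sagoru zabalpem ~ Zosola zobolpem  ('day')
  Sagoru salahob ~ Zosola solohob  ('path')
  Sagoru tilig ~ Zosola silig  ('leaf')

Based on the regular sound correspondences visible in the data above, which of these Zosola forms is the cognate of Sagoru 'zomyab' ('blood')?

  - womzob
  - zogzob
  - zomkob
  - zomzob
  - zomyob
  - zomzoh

valyal ~ volzol — Sagoru y corresponds to Zosola z after a consonant, before a back vowel.
zabalpem ~ zobolpem — Sagoru a corresponds to Zosola o after a consonant, before a labial obstruent.
Applying these to Sagoru 'zomyab':
  zomyab → zomzab   (y→z after a consonant, before a back vowel)
  zomzab → zomzob   (a→o after a consonant, before a labial obstruent)
So the Zosola cognate is 'zomzob'.

zomzob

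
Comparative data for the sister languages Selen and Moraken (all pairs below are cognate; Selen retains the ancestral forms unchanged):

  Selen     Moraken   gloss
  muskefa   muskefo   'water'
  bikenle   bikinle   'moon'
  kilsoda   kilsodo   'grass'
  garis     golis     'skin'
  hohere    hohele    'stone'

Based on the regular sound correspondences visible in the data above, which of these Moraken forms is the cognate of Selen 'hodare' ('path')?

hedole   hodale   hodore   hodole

hodole

garis ~ golis — Selen a corresponds to Moraken o after a consonant, before r.
hohere ~ hohele — Selen r corresponds to Moraken l between vowels (before a front vowel).
Applying these to Selen 'hodare':
  hodare → hodore   (a→o after a consonant, before r)
  hodore → hodole   (r→l between vowels (before a front vowel))
So the Moraken cognate is 'hodole'.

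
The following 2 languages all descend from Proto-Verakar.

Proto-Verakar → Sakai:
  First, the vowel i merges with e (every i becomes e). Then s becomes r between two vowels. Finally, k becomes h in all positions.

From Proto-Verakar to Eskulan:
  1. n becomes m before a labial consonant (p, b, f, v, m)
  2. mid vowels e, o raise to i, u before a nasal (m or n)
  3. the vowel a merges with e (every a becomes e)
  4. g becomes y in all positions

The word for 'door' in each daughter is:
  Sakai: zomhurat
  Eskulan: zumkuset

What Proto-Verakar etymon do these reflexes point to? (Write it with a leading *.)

*zomkusat

Position 4: Sakai has h, Eskulan has k. Eskulan preserves k here (none of its changes turn any other segment into k), so the proto-segment is *k.
Position 6: Sakai has r, Eskulan has s. Eskulan preserves s here (none of its changes turn any other segment into s), so the proto-segment is *s.
Position 2: Sakai has o, Eskulan has u. Sakai preserves o here (none of its changes turn any other segment into o), so the proto-segment is *o.
Continuing position by position gives *zomkusat; check it forward:
Sakai: start from *zomkusat.
  rule 1: no change — zomkusat
  rule 2 (rhotacism): zomkusat → zomkurat
  rule 3 (unconditioned shift): zomkurat → zomhurat
  ⇒ Sakai zomhurat
Eskulan: start from *zomkusat.
  rule 1: no change — zomkusat
  rule 2 (pre-nasal raising): zomkusat → zumkusat
  rule 3 (vowel merger): zumkusat → zumkuset
  rule 4: no change — zumkuset
  ⇒ Eskulan zumkuset
No other proto-form is consistent with every reflex, so the reconstruction is *zomkusat.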